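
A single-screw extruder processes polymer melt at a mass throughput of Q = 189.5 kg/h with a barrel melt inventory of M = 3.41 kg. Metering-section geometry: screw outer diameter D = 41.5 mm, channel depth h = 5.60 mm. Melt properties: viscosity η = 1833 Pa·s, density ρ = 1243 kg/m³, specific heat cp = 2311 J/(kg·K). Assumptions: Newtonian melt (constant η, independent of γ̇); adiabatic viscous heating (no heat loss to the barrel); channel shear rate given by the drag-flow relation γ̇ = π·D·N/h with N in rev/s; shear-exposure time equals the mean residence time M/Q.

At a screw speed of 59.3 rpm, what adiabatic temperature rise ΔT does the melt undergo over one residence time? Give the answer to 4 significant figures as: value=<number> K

Convert throughput: Q = 189.5 kg/h = 189.5/3600 = 0.0526389 kg/s
t_res = M / Q_s = 3.41 ÷ 0.0526389 = 64.781 s
D = 41.5 mm = 0.0415 m;  h = 5.60 mm = 0.0056 m;  N = 59.3 rpm / 60 = 0.988333 rev/s
γ̇ = π D N / h = (π)(0.0415)(0.988333) / 0.0056 = 23.0098 s⁻¹
ΔT = η·γ̇²·t_res/(ρ·cp) = [1833 × 23.0098² × 64.781] / [1243 × 2311] = 21.886 K

value=21.89 K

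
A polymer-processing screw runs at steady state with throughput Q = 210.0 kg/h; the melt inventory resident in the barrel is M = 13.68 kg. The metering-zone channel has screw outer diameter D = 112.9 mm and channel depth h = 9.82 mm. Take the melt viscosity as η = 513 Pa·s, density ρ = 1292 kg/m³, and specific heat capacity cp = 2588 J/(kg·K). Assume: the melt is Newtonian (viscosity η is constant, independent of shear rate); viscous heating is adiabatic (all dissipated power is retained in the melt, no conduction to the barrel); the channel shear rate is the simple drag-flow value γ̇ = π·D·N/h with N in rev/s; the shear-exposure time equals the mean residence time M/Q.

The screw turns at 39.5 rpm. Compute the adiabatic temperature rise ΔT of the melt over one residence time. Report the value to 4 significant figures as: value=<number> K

Convert throughput: Q = 210.0 kg/h = 210.0/3600 = 0.0583333 kg/s
Mean residence time: t_res = M/Q_s = 13.68 kg / 0.0583333 kg/s = 234.514 s
D = 112.9 mm = 0.1129 m;  h = 9.82 mm = 0.00982 m;  N = 39.5 rpm / 60 = 0.658333 rev/s
γ̇ = π·D·N / h = π · 0.1129 · 0.658333 / 0.00982 = 23.7782 s⁻¹
Adiabatic rise: ΔT = η γ̇² t_res / (ρ cp) = 513·(23.7782)²·234.514 / (1292·2588) = 20.3431 K

value=20.34 K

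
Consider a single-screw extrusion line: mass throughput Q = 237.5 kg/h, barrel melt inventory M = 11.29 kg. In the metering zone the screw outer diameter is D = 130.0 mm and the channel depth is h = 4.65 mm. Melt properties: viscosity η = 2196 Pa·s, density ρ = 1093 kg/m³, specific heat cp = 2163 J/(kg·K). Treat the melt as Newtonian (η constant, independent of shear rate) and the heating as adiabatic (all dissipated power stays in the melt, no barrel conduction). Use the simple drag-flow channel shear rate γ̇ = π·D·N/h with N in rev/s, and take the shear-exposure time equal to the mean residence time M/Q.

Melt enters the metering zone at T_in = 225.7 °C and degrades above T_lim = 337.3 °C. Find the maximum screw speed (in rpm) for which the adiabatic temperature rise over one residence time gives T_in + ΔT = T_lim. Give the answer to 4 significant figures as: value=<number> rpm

value=18.10 rpm

Q_s = Q / 3600 = 237.5 / 3600 = 0.0659722 kg/s
t_res = M / Q_s = 11.29 / 0.0659722 = 171.133 s
D = 130.0 mm = 0.13 m;  h = 4.65 mm = 0.00465 m
ΔT_a = T_lim − T_in = 337.3 °C − 225.7 °C = 111.6 K
γ̇_max² = ΔT_a·ρ·cp/(η·t_res) = 111.6·1093·2163/(2196·171.133) = 702.062 s⁻²
γ̇_max = sqrt(702.062) = 26.4965 s⁻¹
N_max = γ̇_max h / (πD) = 26.4965·0.00465/(π·0.13) = 0.301681 rev/s → ×60 = 18.1008 rpm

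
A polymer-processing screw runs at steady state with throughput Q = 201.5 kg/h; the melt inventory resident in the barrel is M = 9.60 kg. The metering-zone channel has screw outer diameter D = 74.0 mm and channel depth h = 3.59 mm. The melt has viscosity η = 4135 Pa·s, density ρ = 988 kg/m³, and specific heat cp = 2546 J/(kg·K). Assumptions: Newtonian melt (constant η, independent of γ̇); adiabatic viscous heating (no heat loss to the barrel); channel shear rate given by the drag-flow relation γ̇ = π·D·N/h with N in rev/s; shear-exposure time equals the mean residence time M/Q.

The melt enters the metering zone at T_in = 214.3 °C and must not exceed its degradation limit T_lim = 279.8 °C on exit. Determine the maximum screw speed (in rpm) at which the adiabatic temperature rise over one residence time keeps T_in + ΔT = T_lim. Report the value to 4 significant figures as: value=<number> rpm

value=14.12 rpm

Throughput in SI: Q_s = 201.5 kg/h ÷ 3600 s/h = 0.0559722 kg/s
t_res = M / Q_s = 9.60 ÷ 0.0559722 = 171.514 s
Geometry in SI: D = 74.0 mm → 0.074 m, h = 3.59 mm → 0.00359 m
ΔT_a = T_lim − T_in = 279.8 − 214.3 = 65.5 K
γ̇_max² = ΔT_a·ρ·cp / (η·t_res) = [65.5 × 988 × 2546] / [4135 × 171.514] = 232.318 s⁻²
γ̇_max = sqrt(232.318) = 15.242 s⁻¹
N_max = γ̇_max·h / (π·D) = 15.242 · 0.00359 / (π · 0.074) = 0.235372 rev/s = 14.1223 rpm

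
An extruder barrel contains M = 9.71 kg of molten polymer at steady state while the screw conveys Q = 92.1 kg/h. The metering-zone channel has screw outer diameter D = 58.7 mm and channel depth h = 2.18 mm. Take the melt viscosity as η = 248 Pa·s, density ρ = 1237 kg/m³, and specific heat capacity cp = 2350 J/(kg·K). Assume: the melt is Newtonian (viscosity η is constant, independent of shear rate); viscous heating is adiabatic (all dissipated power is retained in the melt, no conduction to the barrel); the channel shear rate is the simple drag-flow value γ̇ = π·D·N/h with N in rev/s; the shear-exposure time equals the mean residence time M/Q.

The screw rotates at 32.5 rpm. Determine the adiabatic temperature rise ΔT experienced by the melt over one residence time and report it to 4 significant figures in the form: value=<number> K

Q_s = Q / 3600 = 92.1 / 3600 = 0.0255833 kg/s
Mean residence time: t_res = M/Q_s = 9.71 kg / 0.0255833 kg/s = 379.544 s
Convert to SI: D = 0.0587 m, h = 0.00218 m, N = 32.5/60 = 0.541667 rev/s
γ̇ = π D N / h = (π)(0.0587)(0.541667) / 0.00218 = 45.8209 s⁻¹
ΔT = η·γ̇²·t_res/(ρ·cp) = [248 × 45.8209² × 379.544] / [1237 × 2350] = 67.9835 K

value=67.98 K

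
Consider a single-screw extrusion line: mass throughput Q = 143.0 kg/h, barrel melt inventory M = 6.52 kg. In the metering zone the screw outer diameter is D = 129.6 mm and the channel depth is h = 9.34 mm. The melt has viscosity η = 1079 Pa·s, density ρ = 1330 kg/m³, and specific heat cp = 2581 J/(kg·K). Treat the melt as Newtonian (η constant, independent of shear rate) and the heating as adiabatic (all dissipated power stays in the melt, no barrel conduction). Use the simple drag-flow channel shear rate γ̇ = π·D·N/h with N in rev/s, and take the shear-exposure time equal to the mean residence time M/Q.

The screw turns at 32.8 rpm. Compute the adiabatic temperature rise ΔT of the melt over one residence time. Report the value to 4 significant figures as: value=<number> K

value=29.30 K

Convert throughput: Q = 143.0 kg/h = 143.0/3600 = 0.0397222 kg/s
t_res = M / Q_s = 6.52 / 0.0397222 = 164.14 s
D = 129.6 mm = 0.1296 m;  h = 9.34 mm = 0.00934 m;  N = 32.8 rpm / 60 = 0.546667 rev/s
γ̇ = π·D·N / h = π · 0.1296 · 0.546667 / 0.00934 = 23.8304 s⁻¹
Adiabatic rise: ΔT = η γ̇² t_res / (ρ cp) = 1079·(23.8304)²·164.14 / (1330·2581) = 29.2993 K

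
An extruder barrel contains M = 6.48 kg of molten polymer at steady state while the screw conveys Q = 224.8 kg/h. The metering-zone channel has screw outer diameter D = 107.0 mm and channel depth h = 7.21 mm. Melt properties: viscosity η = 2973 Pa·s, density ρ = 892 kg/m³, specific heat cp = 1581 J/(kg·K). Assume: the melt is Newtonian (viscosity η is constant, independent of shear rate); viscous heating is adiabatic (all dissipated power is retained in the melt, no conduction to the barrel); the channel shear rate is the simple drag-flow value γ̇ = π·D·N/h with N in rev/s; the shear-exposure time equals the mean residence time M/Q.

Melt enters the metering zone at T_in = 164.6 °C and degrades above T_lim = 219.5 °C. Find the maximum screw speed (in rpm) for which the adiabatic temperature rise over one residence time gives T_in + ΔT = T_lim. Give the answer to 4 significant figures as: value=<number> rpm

Convert throughput: Q = 224.8 kg/h = 224.8/3600 = 0.0624444 kg/s
t_res = M / Q_s = 6.48 ÷ 0.0624444 = 103.772 s
Geometry in SI: D = 107.0 mm → 0.107 m, h = 7.21 mm → 0.00721 m
ΔT_a = T_lim − T_in = 219.5 °C − 164.6 °C = 54.9 K
γ̇_max² = ΔT_a·ρ·cp / (η·t_res) = [54.9 × 892 × 1581] / [2973 × 103.772] = 250.953 s⁻²
Take the square root: γ̇_max = √(250.953) = 15.8415 s⁻¹
Solve γ̇ = πDN/h for N: N_max = γ̇_max·h/(π·D) = 15.8415 × 0.00721 / (π × 0.107) = 0.33978 rev/s = 20.3868 rpm

value=20.39 rpm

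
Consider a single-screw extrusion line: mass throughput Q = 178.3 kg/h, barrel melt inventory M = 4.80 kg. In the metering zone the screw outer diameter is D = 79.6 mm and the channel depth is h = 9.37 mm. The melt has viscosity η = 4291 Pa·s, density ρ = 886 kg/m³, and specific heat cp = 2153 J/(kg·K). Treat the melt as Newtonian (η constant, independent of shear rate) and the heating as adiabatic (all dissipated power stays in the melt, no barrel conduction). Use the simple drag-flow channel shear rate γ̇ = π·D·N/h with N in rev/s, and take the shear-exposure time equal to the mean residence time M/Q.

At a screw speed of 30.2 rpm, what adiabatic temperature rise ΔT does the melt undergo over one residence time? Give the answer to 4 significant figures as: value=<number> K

value=39.34 K

Convert throughput: Q = 178.3 kg/h = 178.3/3600 = 0.0495278 kg/s
Mean residence time: t_res = M/Q_s = 4.80 kg / 0.0495278 kg/s = 96.9153 s
Geometry in metres: D = 79.6 mm → 0.0796 m, h = 9.37 mm → 0.00937 m; screw speed N = 30.2 rpm = 0.503333 rev/s
γ̇ = π·D·N / h = π · 0.0796 · 0.503333 / 0.00937 = 13.4332 s⁻¹
ΔT = η·γ̇²·t_res / (ρ·cp) = 4291 · (13.4332)² · 96.9153 / (886 · 2153) = 39.3397 K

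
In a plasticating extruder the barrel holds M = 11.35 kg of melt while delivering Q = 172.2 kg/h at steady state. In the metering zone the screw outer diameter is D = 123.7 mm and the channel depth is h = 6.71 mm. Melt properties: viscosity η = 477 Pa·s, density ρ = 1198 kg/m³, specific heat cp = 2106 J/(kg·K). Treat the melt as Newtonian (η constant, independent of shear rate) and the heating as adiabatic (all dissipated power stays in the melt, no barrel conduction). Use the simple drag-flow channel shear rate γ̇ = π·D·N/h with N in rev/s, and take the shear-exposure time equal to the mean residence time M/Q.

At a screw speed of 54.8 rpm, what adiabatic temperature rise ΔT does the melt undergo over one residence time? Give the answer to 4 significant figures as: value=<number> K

value=125.5 K

Q_s = Q / 3600 = 172.2 / 3600 = 0.0478333 kg/s
t_res = M / Q_s = 11.35 / 0.0478333 = 237.282 s
Geometry in metres: D = 123.7 mm → 0.1237 m, h = 6.71 mm → 0.00671 m; screw speed N = 54.8 rpm = 0.913333 rev/s
Shear rate: γ̇ = πDN/h = π·0.1237·0.913333/0.00671 = 52.8964 s⁻¹
ΔT = η·γ̇²·t_res / (ρ·cp) = 477 · (52.8964)² · 237.282 / (1198 · 2106) = 125.522 K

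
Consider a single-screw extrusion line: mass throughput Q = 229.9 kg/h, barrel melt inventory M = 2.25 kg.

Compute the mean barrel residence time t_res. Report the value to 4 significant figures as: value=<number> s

Throughput in SI: Q_s = 229.9 kg/h ÷ 3600 s/h = 0.0638611 kg/s
t_res = M / Q_s = 2.25 / 0.0638611 = 35.2327 s

value=35.23 s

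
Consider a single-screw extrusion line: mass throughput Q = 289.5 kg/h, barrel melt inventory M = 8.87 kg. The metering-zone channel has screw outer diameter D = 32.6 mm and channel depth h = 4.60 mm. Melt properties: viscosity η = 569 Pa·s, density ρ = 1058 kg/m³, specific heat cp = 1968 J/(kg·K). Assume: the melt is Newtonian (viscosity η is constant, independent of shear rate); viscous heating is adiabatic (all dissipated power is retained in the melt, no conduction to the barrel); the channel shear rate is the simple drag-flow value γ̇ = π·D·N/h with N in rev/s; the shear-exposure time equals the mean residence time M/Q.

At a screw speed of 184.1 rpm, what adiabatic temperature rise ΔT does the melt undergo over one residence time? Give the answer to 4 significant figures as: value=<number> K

Convert throughput: Q = 289.5 kg/h = 289.5/3600 = 0.0804167 kg/s
t_res = M / Q_s = 8.87 ÷ 0.0804167 = 110.301 s
D = 32.6 mm = 0.0326 m;  h = 4.60 mm = 0.0046 m;  N = 184.1 rpm / 60 = 3.06833 rev/s
γ̇ = π D N / h = (π)(0.0326)(3.06833) / 0.0046 = 68.3144 s⁻¹
Adiabatic rise: ΔT = η γ̇² t_res / (ρ cp) = 569·(68.3144)²·110.301 / (1058·1968) = 140.671 K

value=140.7 K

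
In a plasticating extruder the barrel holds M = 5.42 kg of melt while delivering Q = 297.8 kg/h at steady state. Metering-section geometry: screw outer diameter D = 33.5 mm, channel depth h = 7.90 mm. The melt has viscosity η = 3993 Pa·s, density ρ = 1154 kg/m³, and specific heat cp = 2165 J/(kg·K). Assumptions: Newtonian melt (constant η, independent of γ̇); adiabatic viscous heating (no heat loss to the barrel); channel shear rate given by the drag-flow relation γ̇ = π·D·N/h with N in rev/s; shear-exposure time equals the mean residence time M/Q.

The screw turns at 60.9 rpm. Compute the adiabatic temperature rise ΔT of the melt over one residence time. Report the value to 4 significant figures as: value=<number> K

Q_s = Q / 3600 = 297.8 / 3600 = 0.0827222 kg/s
t_res = M / Q_s = 5.42 ÷ 0.0827222 = 65.5205 s
D = 33.5 mm = 0.0335 m;  h = 7.90 mm = 0.0079 m;  N = 60.9 rpm / 60 = 1.015 rev/s
γ̇ = π·D·N / h = π · 0.0335 · 1.015 / 0.0079 = 13.5218 s⁻¹
ΔT = η·γ̇²·t_res / (ρ·cp) = 3993 · (13.5218)² · 65.5205 / (1154 · 2165) = 19.1461 K

value=19.15 K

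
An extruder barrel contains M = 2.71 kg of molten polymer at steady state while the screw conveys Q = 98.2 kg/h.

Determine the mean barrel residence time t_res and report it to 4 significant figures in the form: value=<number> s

Convert throughput: Q = 98.2 kg/h = 98.2/3600 = 0.0272778 kg/s
t_res = M / Q_s = 2.71 / 0.0272778 = 99.3483 s

value=99.35 s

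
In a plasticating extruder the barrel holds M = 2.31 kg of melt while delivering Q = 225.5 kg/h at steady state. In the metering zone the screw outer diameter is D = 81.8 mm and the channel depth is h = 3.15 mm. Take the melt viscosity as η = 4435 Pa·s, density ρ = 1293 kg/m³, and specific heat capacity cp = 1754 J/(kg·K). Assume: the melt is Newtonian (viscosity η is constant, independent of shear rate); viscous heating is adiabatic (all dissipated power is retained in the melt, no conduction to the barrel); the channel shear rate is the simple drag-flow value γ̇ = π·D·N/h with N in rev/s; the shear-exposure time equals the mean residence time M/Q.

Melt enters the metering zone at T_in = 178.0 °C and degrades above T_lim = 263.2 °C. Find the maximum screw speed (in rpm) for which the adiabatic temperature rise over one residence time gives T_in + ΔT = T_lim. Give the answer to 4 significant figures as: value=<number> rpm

Q_s = Q / 3600 = 225.5 / 3600 = 0.0626389 kg/s
t_res = M / Q_s = 2.31 / 0.0626389 = 36.878 s
D = 81.8 mm = 0.0818 m;  h = 3.15 mm = 0.00315 m
Allowable rise: ΔT_a = T_lim − T_in = 263.2 − 178.0 = 85.2 K
γ̇_max² = ΔT_a·ρ·cp / (η·t_res) = [85.2 × 1293 × 1754] / [4435 × 36.878] = 1181.42 s⁻²
Take the square root: γ̇_max = √(1181.42) = 34.3719 s⁻¹
N_max = γ̇_max·h / (π·D) = 34.3719 · 0.00315 / (π · 0.0818) = 0.421318 rev/s = 25.2791 rpm

value=25.28 rpm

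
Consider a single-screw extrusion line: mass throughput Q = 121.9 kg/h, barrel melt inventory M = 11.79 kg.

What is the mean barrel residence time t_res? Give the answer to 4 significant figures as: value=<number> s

Convert throughput: Q = 121.9 kg/h = 121.9/3600 = 0.0338611 kg/s
t_res = M / Q_s = 11.79 / 0.0338611 = 348.187 s

value=348.2 s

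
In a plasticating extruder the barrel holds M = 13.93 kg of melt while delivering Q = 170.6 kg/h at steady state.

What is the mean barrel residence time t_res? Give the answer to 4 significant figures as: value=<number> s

value=294.0 s

Throughput in SI: Q_s = 170.6 kg/h ÷ 3600 s/h = 0.0473889 kg/s
Mean residence time: t_res = M/Q_s = 13.93 kg / 0.0473889 kg/s = 293.951 s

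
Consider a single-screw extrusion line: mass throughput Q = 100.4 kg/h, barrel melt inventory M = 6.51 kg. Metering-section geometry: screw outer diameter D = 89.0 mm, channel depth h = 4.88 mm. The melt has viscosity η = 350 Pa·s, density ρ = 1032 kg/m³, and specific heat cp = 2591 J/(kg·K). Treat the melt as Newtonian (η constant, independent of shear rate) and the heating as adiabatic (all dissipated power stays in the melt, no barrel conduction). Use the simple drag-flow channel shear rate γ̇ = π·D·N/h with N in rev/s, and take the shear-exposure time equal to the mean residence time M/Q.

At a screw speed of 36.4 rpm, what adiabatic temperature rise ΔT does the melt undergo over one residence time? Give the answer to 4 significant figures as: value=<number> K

Convert throughput: Q = 100.4 kg/h = 100.4/3600 = 0.0278889 kg/s
t_res = M / Q_s = 6.51 ÷ 0.0278889 = 233.426 s
D = 89.0 mm = 0.089 m;  h = 4.88 mm = 0.00488 m;  N = 36.4 rpm / 60 = 0.606667 rev/s
Shear rate: γ̇ = πDN/h = π·0.089·0.606667/0.00488 = 34.7592 s⁻¹
Adiabatic rise: ΔT = η γ̇² t_res / (ρ cp) = 350·(34.7592)²·233.426 / (1032·2591) = 36.9157 K

value=36.92 K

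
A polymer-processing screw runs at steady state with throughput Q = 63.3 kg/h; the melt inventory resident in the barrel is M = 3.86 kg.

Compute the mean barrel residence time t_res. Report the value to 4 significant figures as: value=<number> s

value=219.5 s

Convert throughput: Q = 63.3 kg/h = 63.3/3600 = 0.0175833 kg/s
t_res = M / Q_s = 3.86 / 0.0175833 = 219.526 s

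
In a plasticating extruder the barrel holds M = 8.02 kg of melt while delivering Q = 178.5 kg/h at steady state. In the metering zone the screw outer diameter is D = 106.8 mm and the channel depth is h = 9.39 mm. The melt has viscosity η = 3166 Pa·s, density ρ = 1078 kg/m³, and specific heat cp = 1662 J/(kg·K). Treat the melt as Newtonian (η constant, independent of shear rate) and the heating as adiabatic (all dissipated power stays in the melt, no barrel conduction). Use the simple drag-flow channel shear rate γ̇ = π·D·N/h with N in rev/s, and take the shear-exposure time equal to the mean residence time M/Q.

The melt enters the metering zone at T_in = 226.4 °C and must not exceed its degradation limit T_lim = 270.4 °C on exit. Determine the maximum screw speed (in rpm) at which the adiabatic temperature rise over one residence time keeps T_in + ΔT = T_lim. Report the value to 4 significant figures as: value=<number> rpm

value=20.83 rpm

Throughput in SI: Q_s = 178.5 kg/h ÷ 3600 s/h = 0.0495833 kg/s
Mean residence time: t_res = M/Q_s = 8.02 kg / 0.0495833 kg/s = 161.748 s
D = 106.8 mm = 0.1068 m;  h = 9.39 mm = 0.00939 m
ΔT_a = T_lim − T_in = 270.4 °C − 226.4 °C = 44 K
Invert ΔT = ηγ̇²t_res/(ρcp) for γ̇: γ̇_max² = ΔT_a ρ cp / (η t_res) = 44·1078·1662 / (3166·161.748) = 153.941 s⁻²
γ̇_max = sqrt(153.941) = 12.4073 s⁻¹
Solve γ̇ = πDN/h for N: N_max = γ̇_max·h/(π·D) = 12.4073 × 0.00939 / (π × 0.1068) = 0.347233 rev/s = 20.834 rpm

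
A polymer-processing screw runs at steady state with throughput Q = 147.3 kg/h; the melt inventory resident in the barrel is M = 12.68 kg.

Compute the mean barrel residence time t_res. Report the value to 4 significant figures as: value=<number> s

Convert throughput: Q = 147.3 kg/h = 147.3/3600 = 0.0409167 kg/s
Mean residence time: t_res = M/Q_s = 12.68 kg / 0.0409167 kg/s = 309.898 s

value=309.9 s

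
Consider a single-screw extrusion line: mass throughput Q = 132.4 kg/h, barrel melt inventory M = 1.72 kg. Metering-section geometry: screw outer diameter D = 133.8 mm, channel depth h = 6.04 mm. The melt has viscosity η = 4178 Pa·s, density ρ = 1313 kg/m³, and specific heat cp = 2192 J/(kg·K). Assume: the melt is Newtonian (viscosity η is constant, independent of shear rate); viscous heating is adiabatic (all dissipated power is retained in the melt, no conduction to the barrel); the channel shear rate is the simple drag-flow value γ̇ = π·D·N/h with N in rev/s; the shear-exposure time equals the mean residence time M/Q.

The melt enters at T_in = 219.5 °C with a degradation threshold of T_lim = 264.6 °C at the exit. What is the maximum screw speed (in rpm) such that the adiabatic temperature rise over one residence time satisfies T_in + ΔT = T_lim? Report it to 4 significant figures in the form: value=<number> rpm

Q_s = Q / 3600 = 132.4 / 3600 = 0.0367778 kg/s
t_res = M / Q_s = 1.72 ÷ 0.0367778 = 46.7674 s
Convert to metres: D = 0.1338 m, h = 0.00604 m
Allowable rise: ΔT_a = T_lim − T_in = 264.6 − 219.5 = 45.1 K
γ̇_max² = ΔT_a·ρ·cp / (η·t_res) = [45.1 × 1313 × 2192] / [4178 × 46.7674] = 664.309 s⁻²
Take the square root: γ̇_max = √(664.309) = 25.7742 s⁻¹
N_max = γ̇_max·h / (π·D) = 25.7742 · 0.00604 / (π · 0.1338) = 0.370353 rev/s = 22.2212 rpm

value=22.22 rpm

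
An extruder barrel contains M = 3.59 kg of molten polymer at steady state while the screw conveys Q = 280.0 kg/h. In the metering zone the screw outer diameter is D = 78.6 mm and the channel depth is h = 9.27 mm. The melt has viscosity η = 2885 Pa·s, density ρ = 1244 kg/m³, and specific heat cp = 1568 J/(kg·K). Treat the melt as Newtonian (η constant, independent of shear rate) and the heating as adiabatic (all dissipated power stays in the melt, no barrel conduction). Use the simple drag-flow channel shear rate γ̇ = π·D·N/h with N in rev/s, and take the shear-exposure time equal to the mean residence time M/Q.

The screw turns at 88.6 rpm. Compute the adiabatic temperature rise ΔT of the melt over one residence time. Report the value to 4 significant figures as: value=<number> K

value=105.6 K

Q_s = Q / 3600 = 280.0 / 3600 = 0.0777778 kg/s
t_res = M / Q_s = 3.59 ÷ 0.0777778 = 46.1571 s
Geometry in metres: D = 78.6 mm → 0.0786 m, h = 9.27 mm → 0.00927 m; screw speed N = 88.6 rpm = 1.47667 rev/s
γ̇ = π·D·N / h = π · 0.0786 · 1.47667 / 0.00927 = 39.3346 s⁻¹
ΔT = η·γ̇²·t_res / (ρ·cp) = 2885 · (39.3346)² · 46.1571 / (1244 · 1568) = 105.625 K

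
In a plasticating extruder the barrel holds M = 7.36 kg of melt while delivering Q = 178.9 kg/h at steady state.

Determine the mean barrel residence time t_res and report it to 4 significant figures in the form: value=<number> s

Convert throughput: Q = 178.9 kg/h = 178.9/3600 = 0.0496944 kg/s
t_res = M / Q_s = 7.36 ÷ 0.0496944 = 148.105 s

value=148.1 s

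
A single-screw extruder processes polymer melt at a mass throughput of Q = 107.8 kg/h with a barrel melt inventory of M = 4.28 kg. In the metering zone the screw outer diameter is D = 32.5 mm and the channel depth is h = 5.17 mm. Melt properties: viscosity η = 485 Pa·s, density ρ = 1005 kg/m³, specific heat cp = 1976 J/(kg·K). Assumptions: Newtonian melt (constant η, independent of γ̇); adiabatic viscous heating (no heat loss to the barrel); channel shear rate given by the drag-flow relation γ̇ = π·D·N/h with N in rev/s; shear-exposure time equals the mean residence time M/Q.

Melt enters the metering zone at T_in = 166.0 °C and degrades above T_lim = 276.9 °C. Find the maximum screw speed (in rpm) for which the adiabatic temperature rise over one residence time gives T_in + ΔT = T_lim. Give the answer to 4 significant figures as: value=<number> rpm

value=171.2 rpm

Q_s = Q / 3600 = 107.8 / 3600 = 0.0299444 kg/s
t_res = M / Q_s = 4.28 ÷ 0.0299444 = 142.931 s
Convert to metres: D = 0.0325 m, h = 0.00517 m
Allowable rise: ΔT_a = T_lim − T_in = 276.9 − 166.0 = 110.9 K
γ̇_max² = ΔT_a·ρ·cp/(η·t_res) = 110.9·1005·1976/(485·142.931) = 3176.99 s⁻²
γ̇_max = sqrt(3176.99) = 56.3648 s⁻¹
Solve γ̇ = πDN/h for N: N_max = γ̇_max·h/(π·D) = 56.3648 × 0.00517 / (π × 0.0325) = 2.85407 rev/s = 171.244 rpm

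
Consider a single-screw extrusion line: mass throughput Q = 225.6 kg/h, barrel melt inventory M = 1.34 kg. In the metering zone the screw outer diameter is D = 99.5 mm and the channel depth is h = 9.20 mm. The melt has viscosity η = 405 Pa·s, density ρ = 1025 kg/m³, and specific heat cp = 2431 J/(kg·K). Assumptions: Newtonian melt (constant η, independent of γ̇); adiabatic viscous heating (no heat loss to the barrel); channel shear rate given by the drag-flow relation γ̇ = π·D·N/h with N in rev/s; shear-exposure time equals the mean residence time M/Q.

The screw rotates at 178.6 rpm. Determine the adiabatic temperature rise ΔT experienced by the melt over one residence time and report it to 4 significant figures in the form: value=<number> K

value=35.55 K

Throughput in SI: Q_s = 225.6 kg/h ÷ 3600 s/h = 0.0626667 kg/s
t_res = M / Q_s = 1.34 / 0.0626667 = 21.383 s
D = 99.5 mm = 0.0995 m;  h = 9.20 mm = 0.0092 m;  N = 178.6 rpm / 60 = 2.97667 rev/s
γ̇ = π D N / h = (π)(0.0995)(2.97667) / 0.0092 = 101.138 s⁻¹
ΔT = η·γ̇²·t_res / (ρ·cp) = 405 · (101.138)² · 21.383 / (1025 · 2431) = 35.5504 K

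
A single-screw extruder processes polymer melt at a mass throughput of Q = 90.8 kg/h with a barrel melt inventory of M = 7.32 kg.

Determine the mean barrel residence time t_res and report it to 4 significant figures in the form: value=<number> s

Throughput in SI: Q_s = 90.8 kg/h ÷ 3600 s/h = 0.0252222 kg/s
Mean residence time: t_res = M/Q_s = 7.32 kg / 0.0252222 kg/s = 290.22 s

value=290.2 s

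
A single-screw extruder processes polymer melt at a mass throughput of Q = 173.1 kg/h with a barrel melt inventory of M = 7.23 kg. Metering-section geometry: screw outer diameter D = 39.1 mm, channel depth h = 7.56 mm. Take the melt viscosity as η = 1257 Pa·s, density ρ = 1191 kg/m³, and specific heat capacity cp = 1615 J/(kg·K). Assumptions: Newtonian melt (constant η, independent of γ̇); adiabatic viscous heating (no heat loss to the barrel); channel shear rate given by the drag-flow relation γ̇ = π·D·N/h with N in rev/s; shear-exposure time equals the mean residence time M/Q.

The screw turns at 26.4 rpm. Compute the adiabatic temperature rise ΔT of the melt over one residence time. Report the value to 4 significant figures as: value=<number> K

value=5.022 K

Throughput in SI: Q_s = 173.1 kg/h ÷ 3600 s/h = 0.0480833 kg/s
t_res = M / Q_s = 7.23 / 0.0480833 = 150.364 s
D = 39.1 mm = 0.0391 m;  h = 7.56 mm = 0.00756 m;  N = 26.4 rpm / 60 = 0.44 rev/s
γ̇ = π·D·N / h = π · 0.0391 · 0.44 / 0.00756 = 7.1492 s⁻¹
ΔT = η·γ̇²·t_res/(ρ·cp) = [1257 × 7.1492² × 150.364] / [1191 × 1615] = 5.02238 K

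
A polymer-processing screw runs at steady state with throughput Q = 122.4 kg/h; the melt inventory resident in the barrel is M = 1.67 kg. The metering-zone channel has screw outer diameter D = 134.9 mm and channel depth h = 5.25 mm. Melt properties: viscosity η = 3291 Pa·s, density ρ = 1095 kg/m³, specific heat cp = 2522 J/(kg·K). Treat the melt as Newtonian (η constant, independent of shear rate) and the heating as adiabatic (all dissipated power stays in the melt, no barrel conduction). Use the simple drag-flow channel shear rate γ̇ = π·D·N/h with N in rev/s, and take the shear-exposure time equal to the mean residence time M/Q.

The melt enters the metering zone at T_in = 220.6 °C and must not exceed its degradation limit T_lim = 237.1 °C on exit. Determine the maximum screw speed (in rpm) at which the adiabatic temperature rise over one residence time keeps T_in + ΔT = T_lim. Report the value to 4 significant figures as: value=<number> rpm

value=12.48 rpm

Convert throughput: Q = 122.4 kg/h = 122.4/3600 = 0.034 kg/s
Mean residence time: t_res = M/Q_s = 1.67 kg / 0.034 kg/s = 49.1176 s
Convert to metres: D = 0.1349 m, h = 0.00525 m
ΔT_a = T_lim − T_in = 237.1 °C − 220.6 °C = 16.5 K
γ̇_max² = ΔT_a·ρ·cp / (η·t_res) = [16.5 × 1095 × 2522] / [3291 × 49.1176] = 281.889 s⁻²
γ̇_max = sqrt(281.889) = 16.7895 s⁻¹
Solve γ̇ = πDN/h for N: N_max = γ̇_max·h/(π·D) = 16.7895 × 0.00525 / (π × 0.1349) = 0.207987 rev/s = 12.4792 rpm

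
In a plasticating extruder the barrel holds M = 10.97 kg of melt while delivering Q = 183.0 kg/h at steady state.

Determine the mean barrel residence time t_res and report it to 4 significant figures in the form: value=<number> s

Convert throughput: Q = 183.0 kg/h = 183.0/3600 = 0.0508333 kg/s
t_res = M / Q_s = 10.97 ÷ 0.0508333 = 215.803 s

value=215.8 s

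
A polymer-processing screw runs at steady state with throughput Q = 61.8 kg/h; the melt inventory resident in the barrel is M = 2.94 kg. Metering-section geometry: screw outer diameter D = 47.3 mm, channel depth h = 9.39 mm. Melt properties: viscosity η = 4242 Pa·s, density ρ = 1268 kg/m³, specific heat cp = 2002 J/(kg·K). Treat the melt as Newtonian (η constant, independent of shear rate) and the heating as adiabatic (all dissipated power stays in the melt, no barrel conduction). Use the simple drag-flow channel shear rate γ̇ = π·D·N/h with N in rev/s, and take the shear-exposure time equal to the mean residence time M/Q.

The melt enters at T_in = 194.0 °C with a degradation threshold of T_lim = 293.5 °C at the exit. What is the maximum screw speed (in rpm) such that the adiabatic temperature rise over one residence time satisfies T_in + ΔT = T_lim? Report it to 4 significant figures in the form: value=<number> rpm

Convert throughput: Q = 61.8 kg/h = 61.8/3600 = 0.0171667 kg/s
t_res = M / Q_s = 2.94 / 0.0171667 = 171.262 s
Geometry in SI: D = 47.3 mm → 0.0473 m, h = 9.39 mm → 0.00939 m
ΔT_a = T_lim − T_in = 293.5 − 194.0 = 99.5 K
γ̇_max² = ΔT_a·ρ·cp / (η·t_res) = [99.5 × 1268 × 2002] / [4242 × 171.262] = 347.676 s⁻²
γ̇_max = √347.676 = 18.6461 s⁻¹
N_max = γ̇_max·h / (π·D) = 18.6461 · 0.00939 / (π · 0.0473) = 1.17826 rev/s = 70.6957 rpm

value=70.70 rpm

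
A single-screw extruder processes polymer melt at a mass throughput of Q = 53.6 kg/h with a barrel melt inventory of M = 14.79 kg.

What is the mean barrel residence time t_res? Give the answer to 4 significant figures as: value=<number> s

Throughput in SI: Q_s = 53.6 kg/h ÷ 3600 s/h = 0.0148889 kg/s
Mean residence time: t_res = M/Q_s = 14.79 kg / 0.0148889 kg/s = 993.358 s

value=993.4 s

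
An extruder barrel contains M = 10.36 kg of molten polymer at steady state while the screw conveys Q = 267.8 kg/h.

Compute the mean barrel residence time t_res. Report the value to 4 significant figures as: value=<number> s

value=139.3 s

Convert throughput: Q = 267.8 kg/h = 267.8/3600 = 0.0743889 kg/s
Mean residence time: t_res = M/Q_s = 10.36 kg / 0.0743889 kg/s = 139.268 s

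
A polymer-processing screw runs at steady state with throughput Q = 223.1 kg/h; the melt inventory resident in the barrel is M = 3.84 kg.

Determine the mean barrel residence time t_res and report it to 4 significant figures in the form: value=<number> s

Convert throughput: Q = 223.1 kg/h = 223.1/3600 = 0.0619722 kg/s
t_res = M / Q_s = 3.84 ÷ 0.0619722 = 61.9632 s

value=61.96 s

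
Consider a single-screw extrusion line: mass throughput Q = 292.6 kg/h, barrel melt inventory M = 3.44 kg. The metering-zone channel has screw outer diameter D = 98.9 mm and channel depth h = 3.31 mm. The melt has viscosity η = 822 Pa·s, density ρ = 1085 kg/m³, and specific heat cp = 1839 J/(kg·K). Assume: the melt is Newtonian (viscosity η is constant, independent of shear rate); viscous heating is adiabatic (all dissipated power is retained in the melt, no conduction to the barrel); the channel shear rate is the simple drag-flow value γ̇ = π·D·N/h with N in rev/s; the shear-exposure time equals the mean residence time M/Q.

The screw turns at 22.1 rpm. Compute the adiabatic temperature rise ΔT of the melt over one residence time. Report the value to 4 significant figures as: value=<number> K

value=20.84 K

Q_s = Q / 3600 = 292.6 / 3600 = 0.0812778 kg/s
t_res = M / Q_s = 3.44 / 0.0812778 = 42.324 s
Geometry in metres: D = 98.9 mm → 0.0989 m, h = 3.31 mm → 0.00331 m; screw speed N = 22.1 rpm = 0.368333 rev/s
γ̇ = π·D·N / h = π · 0.0989 · 0.368333 / 0.00331 = 34.5748 s⁻¹
ΔT = η·γ̇²·t_res/(ρ·cp) = [822 × 34.5748² × 42.324] / [1085 × 1839] = 20.8432 K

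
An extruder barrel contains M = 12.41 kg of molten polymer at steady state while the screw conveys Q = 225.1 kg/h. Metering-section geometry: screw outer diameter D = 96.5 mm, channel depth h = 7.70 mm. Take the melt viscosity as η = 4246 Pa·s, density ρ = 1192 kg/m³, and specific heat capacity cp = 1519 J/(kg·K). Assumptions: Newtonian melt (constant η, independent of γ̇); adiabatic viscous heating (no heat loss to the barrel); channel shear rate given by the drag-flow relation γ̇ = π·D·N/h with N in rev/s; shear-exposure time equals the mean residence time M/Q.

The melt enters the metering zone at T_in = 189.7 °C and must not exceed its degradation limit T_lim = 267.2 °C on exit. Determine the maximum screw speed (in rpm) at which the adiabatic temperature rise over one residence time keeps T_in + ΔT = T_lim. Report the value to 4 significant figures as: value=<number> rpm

Convert throughput: Q = 225.1 kg/h = 225.1/3600 = 0.0625278 kg/s
Mean residence time: t_res = M/Q_s = 12.41 kg / 0.0625278 kg/s = 198.472 s
D = 96.5 mm = 0.0965 m;  h = 7.70 mm = 0.0077 m
Allowable rise: ΔT_a = T_lim − T_in = 267.2 − 189.7 = 77.5 K
γ̇_max² = ΔT_a·ρ·cp / (η·t_res) = [77.5 × 1192 × 1519] / [4246 × 198.472] = 166.516 s⁻²
γ̇_max = sqrt(166.516) = 12.9041 s⁻¹
Solve γ̇ = πDN/h for N: N_max = γ̇_max·h/(π·D) = 12.9041 × 0.0077 / (π × 0.0965) = 0.327749 rev/s = 19.665 rpm

value=19.66 rpm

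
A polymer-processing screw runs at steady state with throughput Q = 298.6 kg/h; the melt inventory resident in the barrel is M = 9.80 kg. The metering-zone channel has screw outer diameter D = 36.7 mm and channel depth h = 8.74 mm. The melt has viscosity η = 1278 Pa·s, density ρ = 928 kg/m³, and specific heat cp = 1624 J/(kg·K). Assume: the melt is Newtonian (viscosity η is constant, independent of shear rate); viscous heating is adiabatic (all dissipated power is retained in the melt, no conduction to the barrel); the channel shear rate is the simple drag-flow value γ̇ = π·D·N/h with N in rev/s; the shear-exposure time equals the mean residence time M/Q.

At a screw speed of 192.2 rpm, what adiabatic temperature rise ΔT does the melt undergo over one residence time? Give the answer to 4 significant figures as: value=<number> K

value=178.9 K

Convert throughput: Q = 298.6 kg/h = 298.6/3600 = 0.0829444 kg/s
Mean residence time: t_res = M/Q_s = 9.80 kg / 0.0829444 kg/s = 118.151 s
D = 36.7 mm = 0.0367 m;  h = 8.74 mm = 0.00874 m;  N = 192.2 rpm / 60 = 3.20333 rev/s
Shear rate: γ̇ = πDN/h = π·0.0367·3.20333/0.00874 = 42.2578 s⁻¹
ΔT = η·γ̇²·t_res/(ρ·cp) = [1278 × 42.2578² × 118.151] / [928 × 1624] = 178.916 K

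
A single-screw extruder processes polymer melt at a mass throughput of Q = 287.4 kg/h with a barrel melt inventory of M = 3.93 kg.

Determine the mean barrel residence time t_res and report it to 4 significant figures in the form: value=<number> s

Convert throughput: Q = 287.4 kg/h = 287.4/3600 = 0.0798333 kg/s
Mean residence time: t_res = M/Q_s = 3.93 kg / 0.0798333 kg/s = 49.2276 s

value=49.23 s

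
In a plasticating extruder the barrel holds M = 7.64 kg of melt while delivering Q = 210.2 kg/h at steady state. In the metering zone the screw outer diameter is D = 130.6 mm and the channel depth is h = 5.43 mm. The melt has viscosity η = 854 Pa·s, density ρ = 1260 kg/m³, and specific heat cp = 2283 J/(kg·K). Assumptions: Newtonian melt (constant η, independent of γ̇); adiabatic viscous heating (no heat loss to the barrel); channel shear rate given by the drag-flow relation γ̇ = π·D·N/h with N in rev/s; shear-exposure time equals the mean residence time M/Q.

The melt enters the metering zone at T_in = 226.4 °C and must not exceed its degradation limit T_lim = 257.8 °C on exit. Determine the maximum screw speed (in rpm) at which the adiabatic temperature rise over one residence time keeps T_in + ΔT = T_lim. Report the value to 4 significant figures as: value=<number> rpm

Q_s = Q / 3600 = 210.2 / 3600 = 0.0583889 kg/s
Mean residence time: t_res = M/Q_s = 7.64 kg / 0.0583889 kg/s = 130.847 s
Geometry in SI: D = 130.6 mm → 0.1306 m, h = 5.43 mm → 0.00543 m
ΔT_a = T_lim − T_in = 257.8 °C − 226.4 °C = 31.4 K
Invert ΔT = ηγ̇²t_res/(ρcp) for γ̇: γ̇_max² = ΔT_a ρ cp / (η t_res) = 31.4·1260·2283 / (854·130.847) = 808.323 s⁻²
γ̇_max = √808.323 = 28.431 s⁻¹
N_max = γ̇_max·h / (π·D) = 28.431 · 0.00543 / (π · 0.1306) = 0.37627 rev/s = 22.5762 rpm

value=22.58 rpm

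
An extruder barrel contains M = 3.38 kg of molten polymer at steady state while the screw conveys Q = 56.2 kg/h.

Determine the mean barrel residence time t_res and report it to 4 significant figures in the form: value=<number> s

Throughput in SI: Q_s = 56.2 kg/h ÷ 3600 s/h = 0.0156111 kg/s
t_res = M / Q_s = 3.38 ÷ 0.0156111 = 216.512 s

value=216.5 s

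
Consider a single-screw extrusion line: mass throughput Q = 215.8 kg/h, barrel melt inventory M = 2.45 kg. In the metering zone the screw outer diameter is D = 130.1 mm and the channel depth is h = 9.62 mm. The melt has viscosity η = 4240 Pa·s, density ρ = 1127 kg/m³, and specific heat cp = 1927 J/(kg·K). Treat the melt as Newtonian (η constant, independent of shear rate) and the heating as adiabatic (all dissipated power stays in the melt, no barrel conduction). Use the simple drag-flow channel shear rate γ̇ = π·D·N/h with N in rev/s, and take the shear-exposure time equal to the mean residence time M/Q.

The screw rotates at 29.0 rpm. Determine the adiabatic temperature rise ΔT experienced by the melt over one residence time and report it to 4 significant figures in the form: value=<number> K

Convert throughput: Q = 215.8 kg/h = 215.8/3600 = 0.0599444 kg/s
t_res = M / Q_s = 2.45 ÷ 0.0599444 = 40.8712 s
Geometry in metres: D = 130.1 mm → 0.1301 m, h = 9.62 mm → 0.00962 m; screw speed N = 29.0 rpm = 0.483333 rev/s
γ̇ = π D N / h = (π)(0.1301)(0.483333) / 0.00962 = 20.5352 s⁻¹
Adiabatic rise: ΔT = η γ̇² t_res / (ρ cp) = 4240·(20.5352)²·40.8712 / (1127·1927) = 33.6492 K

value=33.65 K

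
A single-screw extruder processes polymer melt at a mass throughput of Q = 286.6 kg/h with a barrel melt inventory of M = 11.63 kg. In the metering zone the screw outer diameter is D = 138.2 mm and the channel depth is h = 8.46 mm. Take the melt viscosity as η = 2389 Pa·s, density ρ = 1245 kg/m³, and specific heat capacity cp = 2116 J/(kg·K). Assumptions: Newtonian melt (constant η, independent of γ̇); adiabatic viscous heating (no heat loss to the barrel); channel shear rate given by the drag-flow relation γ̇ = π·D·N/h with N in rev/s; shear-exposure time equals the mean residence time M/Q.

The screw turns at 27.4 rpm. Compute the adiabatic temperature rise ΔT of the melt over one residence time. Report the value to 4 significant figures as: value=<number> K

Throughput in SI: Q_s = 286.6 kg/h ÷ 3600 s/h = 0.0796111 kg/s
t_res = M / Q_s = 11.63 / 0.0796111 = 146.085 s
Convert to SI: D = 0.1382 m, h = 0.00846 m, N = 27.4/60 = 0.456667 rev/s
γ̇ = π D N / h = (π)(0.1382)(0.456667) / 0.00846 = 23.4362 s⁻¹
Adiabatic rise: ΔT = η γ̇² t_res / (ρ cp) = 2389·(23.4362)²·146.085 / (1245·2116) = 72.763 K

value=72.76 K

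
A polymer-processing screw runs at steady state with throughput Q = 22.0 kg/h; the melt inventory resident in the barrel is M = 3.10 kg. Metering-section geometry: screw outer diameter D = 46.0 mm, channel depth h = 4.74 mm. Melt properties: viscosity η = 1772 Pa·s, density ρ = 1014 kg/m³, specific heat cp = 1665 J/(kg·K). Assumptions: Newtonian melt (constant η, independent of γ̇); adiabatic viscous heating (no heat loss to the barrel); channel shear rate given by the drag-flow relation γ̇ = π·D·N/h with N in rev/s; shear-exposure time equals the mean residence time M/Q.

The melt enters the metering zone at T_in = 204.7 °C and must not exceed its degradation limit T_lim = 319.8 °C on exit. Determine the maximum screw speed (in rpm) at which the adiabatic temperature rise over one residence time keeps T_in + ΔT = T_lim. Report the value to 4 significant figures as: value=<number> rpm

Convert throughput: Q = 22.0 kg/h = 22.0/3600 = 0.00611111 kg/s
t_res = M / Q_s = 3.10 ÷ 0.00611111 = 507.273 s
Geometry in SI: D = 46.0 mm → 0.046 m, h = 4.74 mm → 0.00474 m
ΔT_a = T_lim − T_in = 319.8 °C − 204.7 °C = 115.1 K
γ̇_max² = ΔT_a·ρ·cp/(η·t_res) = 115.1·1014·1665/(1772·507.273) = 216.183 s⁻²
γ̇_max = sqrt(216.183) = 14.7032 s⁻¹
Solve γ̇ = πDN/h for N: N_max = γ̇_max·h/(π·D) = 14.7032 × 0.00474 / (π × 0.046) = 0.482261 rev/s = 28.9356 rpm

value=28.94 rpm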